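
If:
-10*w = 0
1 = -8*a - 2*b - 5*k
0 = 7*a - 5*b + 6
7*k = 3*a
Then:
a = -119/453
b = 377/453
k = -17/151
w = 0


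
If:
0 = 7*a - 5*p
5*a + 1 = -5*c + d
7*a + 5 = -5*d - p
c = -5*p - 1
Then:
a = -25/236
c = -61/236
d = -97/118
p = -35/236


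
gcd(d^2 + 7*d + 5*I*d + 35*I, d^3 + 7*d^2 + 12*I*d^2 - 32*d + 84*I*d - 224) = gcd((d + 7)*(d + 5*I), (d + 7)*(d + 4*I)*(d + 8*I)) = d + 7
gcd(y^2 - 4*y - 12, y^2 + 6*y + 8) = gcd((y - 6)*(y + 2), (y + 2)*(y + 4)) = y + 2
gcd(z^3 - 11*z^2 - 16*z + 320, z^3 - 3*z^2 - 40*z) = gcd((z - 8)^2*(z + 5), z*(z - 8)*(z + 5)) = z^2 - 3*z - 40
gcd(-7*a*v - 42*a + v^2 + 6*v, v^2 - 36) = v + 6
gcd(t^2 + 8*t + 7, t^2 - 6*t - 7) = t + 1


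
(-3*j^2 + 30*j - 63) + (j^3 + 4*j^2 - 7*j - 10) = j^3 + j^2 + 23*j - 73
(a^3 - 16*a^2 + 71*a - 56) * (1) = a^3 - 16*a^2 + 71*a - 56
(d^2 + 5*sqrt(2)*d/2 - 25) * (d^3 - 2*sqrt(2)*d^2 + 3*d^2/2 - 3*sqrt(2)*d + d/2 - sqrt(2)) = d^5 + sqrt(2)*d^4/2 + 3*d^4/2 - 69*d^3/2 + 3*sqrt(2)*d^3/4 - 105*d^2/2 + 201*sqrt(2)*d^2/4 - 35*d/2 + 75*sqrt(2)*d + 25*sqrt(2)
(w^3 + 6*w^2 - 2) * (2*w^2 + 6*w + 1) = 2*w^5 + 18*w^4 + 37*w^3 + 2*w^2 - 12*w - 2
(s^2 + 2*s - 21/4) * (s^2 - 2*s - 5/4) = s^4 - 21*s^2/2 + 8*s + 105/16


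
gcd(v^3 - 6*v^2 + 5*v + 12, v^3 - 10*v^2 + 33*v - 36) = v^2 - 7*v + 12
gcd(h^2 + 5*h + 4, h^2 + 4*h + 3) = h + 1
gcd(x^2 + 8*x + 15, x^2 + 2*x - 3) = x + 3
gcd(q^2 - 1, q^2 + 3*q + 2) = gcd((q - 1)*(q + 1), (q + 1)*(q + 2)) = q + 1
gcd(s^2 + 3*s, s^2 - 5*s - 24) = s + 3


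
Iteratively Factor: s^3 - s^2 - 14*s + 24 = (s + 4)*(s^2 - 5*s + 6) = (s - 2)*(s + 4)*(s - 3)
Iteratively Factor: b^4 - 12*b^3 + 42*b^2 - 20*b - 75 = (b - 5)*(b^3 - 7*b^2 + 7*b + 15) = (b - 5)*(b - 3)*(b^2 - 4*b - 5) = (b - 5)^2*(b - 3)*(b + 1)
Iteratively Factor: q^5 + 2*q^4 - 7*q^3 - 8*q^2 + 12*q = (q + 2)*(q^4 - 7*q^2 + 6*q) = (q + 2)*(q + 3)*(q^3 - 3*q^2 + 2*q) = (q - 1)*(q + 2)*(q + 3)*(q^2 - 2*q) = q*(q - 1)*(q + 2)*(q + 3)*(q - 2)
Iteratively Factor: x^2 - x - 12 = (x + 3)*(x - 4)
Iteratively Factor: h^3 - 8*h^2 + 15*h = (h)*(h^2 - 8*h + 15) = h*(h - 3)*(h - 5)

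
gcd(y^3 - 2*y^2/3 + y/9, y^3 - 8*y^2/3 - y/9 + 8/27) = y - 1/3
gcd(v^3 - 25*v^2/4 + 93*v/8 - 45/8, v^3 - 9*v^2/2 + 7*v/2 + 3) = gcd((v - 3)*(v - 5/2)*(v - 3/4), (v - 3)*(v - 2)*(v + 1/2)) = v - 3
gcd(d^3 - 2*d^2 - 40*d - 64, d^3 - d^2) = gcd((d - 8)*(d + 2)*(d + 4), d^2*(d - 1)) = 1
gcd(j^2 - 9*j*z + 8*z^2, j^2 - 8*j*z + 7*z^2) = -j + z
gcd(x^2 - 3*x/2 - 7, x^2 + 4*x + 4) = x + 2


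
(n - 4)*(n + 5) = n^2 + n - 20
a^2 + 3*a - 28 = (a - 4)*(a + 7)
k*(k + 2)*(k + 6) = k^3 + 8*k^2 + 12*k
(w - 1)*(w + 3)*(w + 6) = w^3 + 8*w^2 + 9*w - 18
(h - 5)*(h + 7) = h^2 + 2*h - 35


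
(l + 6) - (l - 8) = 14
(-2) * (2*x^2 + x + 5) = -4*x^2 - 2*x - 10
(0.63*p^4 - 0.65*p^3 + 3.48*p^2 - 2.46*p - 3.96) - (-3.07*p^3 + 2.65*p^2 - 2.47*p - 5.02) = 0.63*p^4 + 2.42*p^3 + 0.83*p^2 + 0.0100000000000002*p + 1.06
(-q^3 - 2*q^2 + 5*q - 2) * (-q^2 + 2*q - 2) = q^5 - 7*q^3 + 16*q^2 - 14*q + 4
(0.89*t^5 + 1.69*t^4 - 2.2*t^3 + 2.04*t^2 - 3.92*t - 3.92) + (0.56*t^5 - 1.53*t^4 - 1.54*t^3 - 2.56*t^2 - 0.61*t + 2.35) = 1.45*t^5 + 0.16*t^4 - 3.74*t^3 - 0.52*t^2 - 4.53*t - 1.57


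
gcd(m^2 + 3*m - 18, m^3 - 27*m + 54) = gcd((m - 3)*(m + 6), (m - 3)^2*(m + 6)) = m^2 + 3*m - 18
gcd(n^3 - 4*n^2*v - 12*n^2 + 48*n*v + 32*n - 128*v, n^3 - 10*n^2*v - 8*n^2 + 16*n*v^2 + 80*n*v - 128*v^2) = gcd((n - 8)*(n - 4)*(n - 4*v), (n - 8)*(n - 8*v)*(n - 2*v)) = n - 8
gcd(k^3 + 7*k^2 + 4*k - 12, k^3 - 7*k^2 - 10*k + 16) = k^2 + k - 2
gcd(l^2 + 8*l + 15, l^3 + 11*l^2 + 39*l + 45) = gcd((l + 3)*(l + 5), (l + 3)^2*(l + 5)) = l^2 + 8*l + 15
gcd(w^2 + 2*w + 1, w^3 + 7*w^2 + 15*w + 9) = w + 1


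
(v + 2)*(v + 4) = v^2 + 6*v + 8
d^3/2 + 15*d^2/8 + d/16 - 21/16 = (d/2 + 1/2)*(d - 3/4)*(d + 7/2)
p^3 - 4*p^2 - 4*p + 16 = (p - 4)*(p - 2)*(p + 2)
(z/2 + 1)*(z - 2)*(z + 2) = z^3/2 + z^2 - 2*z - 4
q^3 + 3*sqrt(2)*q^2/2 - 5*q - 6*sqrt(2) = (q - 3*sqrt(2)/2)*(q + sqrt(2))*(q + 2*sqrt(2))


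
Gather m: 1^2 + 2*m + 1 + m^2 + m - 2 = m^2 + 3*m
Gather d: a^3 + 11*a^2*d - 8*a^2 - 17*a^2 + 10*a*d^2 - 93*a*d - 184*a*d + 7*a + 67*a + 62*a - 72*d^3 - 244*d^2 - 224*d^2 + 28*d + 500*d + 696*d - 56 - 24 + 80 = a^3 - 25*a^2 + 136*a - 72*d^3 + d^2*(10*a - 468) + d*(11*a^2 - 277*a + 1224)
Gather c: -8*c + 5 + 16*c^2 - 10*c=16*c^2 - 18*c + 5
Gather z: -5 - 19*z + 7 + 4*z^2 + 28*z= 4*z^2 + 9*z + 2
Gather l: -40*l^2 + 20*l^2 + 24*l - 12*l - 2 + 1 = -20*l^2 + 12*l - 1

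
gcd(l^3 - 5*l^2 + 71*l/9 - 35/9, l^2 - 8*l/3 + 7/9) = l - 7/3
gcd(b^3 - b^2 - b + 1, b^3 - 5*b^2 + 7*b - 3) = b^2 - 2*b + 1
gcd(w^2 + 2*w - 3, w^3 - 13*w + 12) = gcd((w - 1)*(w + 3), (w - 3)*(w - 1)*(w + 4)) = w - 1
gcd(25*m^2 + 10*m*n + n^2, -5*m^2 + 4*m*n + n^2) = 5*m + n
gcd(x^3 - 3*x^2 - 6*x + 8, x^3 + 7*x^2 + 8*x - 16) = x - 1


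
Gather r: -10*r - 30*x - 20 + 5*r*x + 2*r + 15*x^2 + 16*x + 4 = r*(5*x - 8) + 15*x^2 - 14*x - 16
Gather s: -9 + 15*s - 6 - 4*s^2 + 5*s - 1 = -4*s^2 + 20*s - 16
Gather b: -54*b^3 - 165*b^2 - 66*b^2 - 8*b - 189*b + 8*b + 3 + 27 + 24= -54*b^3 - 231*b^2 - 189*b + 54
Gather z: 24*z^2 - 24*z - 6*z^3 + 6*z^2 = -6*z^3 + 30*z^2 - 24*z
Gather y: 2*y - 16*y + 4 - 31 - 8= -14*y - 35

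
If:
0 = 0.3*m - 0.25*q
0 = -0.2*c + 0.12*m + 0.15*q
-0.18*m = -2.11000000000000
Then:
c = 17.58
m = 11.72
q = 14.07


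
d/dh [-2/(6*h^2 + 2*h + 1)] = 4*(6*h + 1)/(6*h^2 + 2*h + 1)^2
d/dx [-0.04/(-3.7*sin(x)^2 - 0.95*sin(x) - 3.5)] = -(0.296*sin(x) + 0.038)*cos(x)/(3.7*sin(x)^2 + 0.95*sin(x) + 3.5)^2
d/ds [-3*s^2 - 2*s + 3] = -6*s - 2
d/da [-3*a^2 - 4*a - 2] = -6*a - 4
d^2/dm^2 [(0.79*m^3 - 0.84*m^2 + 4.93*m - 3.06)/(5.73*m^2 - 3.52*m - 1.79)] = (-2.8421709430404e-14*m^5 + 5.6843418860808e-14*m^4 + 325.629884*m^3 - 624.64002*m^2 + 688.894476*m - 206.109028)/(188.132517*m^6 - 346.715424*m^5 + 36.678303*m^4 + 173.007296*m^3 - 11.457969*m^2 - 33.835296*m - 5.735339)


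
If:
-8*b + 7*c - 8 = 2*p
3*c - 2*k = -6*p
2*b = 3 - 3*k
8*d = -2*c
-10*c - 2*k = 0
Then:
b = -231/146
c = -30/73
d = 15/146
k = 150/73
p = 65/73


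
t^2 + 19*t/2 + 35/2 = (t + 5/2)*(t + 7)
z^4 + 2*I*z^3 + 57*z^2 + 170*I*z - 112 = (z - 8*I)*(z + I)*(z + 2*I)*(z + 7*I)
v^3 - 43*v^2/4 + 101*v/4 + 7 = (v - 7)*(v - 4)*(v + 1/4)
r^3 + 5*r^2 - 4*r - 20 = (r - 2)*(r + 2)*(r + 5)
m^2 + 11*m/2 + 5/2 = (m + 1/2)*(m + 5)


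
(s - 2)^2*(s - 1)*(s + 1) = s^4 - 4*s^3 + 3*s^2 + 4*s - 4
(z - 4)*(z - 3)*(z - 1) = z^3 - 8*z^2 + 19*z - 12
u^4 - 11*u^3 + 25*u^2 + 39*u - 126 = (u - 7)*(u - 3)^2*(u + 2)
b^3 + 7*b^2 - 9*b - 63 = (b - 3)*(b + 3)*(b + 7)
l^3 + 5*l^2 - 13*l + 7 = (l - 1)^2*(l + 7)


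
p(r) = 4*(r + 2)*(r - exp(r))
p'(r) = 4*r + 4*(1 - exp(r))*(r + 2) - 4*exp(r)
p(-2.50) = 5.16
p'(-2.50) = -12.16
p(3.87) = -1034.82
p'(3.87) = -1278.50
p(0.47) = -11.16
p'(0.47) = -10.45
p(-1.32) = -4.32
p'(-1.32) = -4.36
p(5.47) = -6931.87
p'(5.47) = -7993.39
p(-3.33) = 17.91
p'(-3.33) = -18.59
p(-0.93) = -5.67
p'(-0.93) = -2.71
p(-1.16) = -4.95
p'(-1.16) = -3.59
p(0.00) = -8.00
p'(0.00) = -4.00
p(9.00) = -356139.69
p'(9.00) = -388868.03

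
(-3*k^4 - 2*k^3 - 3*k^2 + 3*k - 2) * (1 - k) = 3*k^5 - k^4 + k^3 - 6*k^2 + 5*k - 2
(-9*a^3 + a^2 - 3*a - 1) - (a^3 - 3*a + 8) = -10*a^3 + a^2 - 9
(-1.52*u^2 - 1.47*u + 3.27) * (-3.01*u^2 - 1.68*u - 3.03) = 4.5752*u^4 + 6.9783*u^3 - 2.7675*u^2 - 1.0395*u - 9.9081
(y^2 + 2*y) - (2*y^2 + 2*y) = -y^2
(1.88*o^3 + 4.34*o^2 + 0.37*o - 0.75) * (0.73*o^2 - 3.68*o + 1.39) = 1.3724*o^5 - 3.7502*o^4 - 13.0879*o^3 + 4.1235*o^2 + 3.2743*o - 1.0425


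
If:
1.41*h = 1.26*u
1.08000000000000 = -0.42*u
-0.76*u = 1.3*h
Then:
No Solution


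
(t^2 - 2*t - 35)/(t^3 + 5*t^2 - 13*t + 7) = (t^2 - 2*t - 35)/(t^3 + 5*t^2 - 13*t + 7)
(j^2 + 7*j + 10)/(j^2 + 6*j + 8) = (j + 5)/(j + 4)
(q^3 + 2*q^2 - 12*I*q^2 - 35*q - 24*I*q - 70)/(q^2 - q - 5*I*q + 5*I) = (q^2 + q*(2 - 7*I) - 14*I)/(q - 1)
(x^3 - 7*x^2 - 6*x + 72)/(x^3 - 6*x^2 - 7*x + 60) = (x - 6)/(x - 5)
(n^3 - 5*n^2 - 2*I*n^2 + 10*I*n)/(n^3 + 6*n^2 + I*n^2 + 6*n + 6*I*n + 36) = n*(n - 5)/(n^2 + 3*n*(2 + I) + 18*I)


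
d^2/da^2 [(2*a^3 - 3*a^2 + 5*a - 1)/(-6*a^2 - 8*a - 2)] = (-107*a^3 - 24*a^2 + 75*a + 36)/(27*a^6 + 108*a^5 + 171*a^4 + 136*a^3 + 57*a^2 + 12*a + 1)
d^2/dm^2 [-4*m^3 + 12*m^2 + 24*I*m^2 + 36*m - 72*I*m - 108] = -24*m + 24 + 48*I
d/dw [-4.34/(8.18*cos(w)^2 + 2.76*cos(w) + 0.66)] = -(71.0024*cos(w) + 11.9784)*sin(w)/(8.18*cos(w)^2 + 2.76*cos(w) + 0.66)^2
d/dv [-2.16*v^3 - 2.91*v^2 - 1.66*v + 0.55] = -6.48*v^2 - 5.82*v - 1.66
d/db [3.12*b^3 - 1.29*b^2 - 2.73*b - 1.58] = 9.36*b^2 - 2.58*b - 2.73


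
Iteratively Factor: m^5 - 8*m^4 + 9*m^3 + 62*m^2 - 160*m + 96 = (m - 4)*(m^4 - 4*m^3 - 7*m^2 + 34*m - 24) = (m - 4)*(m - 2)*(m^3 - 2*m^2 - 11*m + 12) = (m - 4)*(m - 2)*(m - 1)*(m^2 - m - 12) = (m - 4)^2*(m - 2)*(m - 1)*(m + 3)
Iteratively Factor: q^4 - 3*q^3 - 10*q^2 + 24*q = (q - 4)*(q^3 + q^2 - 6*q) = (q - 4)*(q - 2)*(q^2 + 3*q) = (q - 4)*(q - 2)*(q + 3)*(q)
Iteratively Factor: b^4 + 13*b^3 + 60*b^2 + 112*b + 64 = (b + 4)*(b^3 + 9*b^2 + 24*b + 16) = (b + 4)^2*(b^2 + 5*b + 4) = (b + 4)^3*(b + 1)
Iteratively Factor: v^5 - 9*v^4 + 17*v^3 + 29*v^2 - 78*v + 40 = (v - 5)*(v^4 - 4*v^3 - 3*v^2 + 14*v - 8) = (v - 5)*(v - 1)*(v^3 - 3*v^2 - 6*v + 8) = (v - 5)*(v - 1)^2*(v^2 - 2*v - 8) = (v - 5)*(v - 1)^2*(v + 2)*(v - 4)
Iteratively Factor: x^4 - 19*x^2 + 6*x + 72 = (x - 3)*(x^3 + 3*x^2 - 10*x - 24) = (x - 3)*(x + 2)*(x^2 + x - 12) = (x - 3)*(x + 2)*(x + 4)*(x - 3)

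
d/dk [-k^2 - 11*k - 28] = -2*k - 11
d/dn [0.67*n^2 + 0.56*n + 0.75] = 1.34*n + 0.56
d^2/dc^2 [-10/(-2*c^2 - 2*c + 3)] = 40*(-2*c^2 - 2*c + 2*(2*c + 1)^2 + 3)/(2*c^2 + 2*c - 3)^3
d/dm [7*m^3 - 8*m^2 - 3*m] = 21*m^2 - 16*m - 3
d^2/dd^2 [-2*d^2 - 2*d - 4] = -4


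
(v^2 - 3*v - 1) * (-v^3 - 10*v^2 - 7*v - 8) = -v^5 - 7*v^4 + 24*v^3 + 23*v^2 + 31*v + 8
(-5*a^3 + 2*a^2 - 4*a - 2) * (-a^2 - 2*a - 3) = 5*a^5 + 8*a^4 + 15*a^3 + 4*a^2 + 16*a + 6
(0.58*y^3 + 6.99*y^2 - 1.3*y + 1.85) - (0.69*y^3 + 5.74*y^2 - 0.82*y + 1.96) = -0.11*y^3 + 1.25*y^2 - 0.48*y - 0.11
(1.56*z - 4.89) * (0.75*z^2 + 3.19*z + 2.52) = 1.17*z^3 + 1.3089*z^2 - 11.6679*z - 12.3228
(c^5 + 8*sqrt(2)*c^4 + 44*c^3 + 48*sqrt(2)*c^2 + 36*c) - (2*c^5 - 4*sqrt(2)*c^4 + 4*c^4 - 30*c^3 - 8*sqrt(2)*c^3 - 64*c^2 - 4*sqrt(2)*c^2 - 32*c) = -c^5 - 4*c^4 + 12*sqrt(2)*c^4 + 8*sqrt(2)*c^3 + 74*c^3 + 64*c^2 + 52*sqrt(2)*c^2 + 68*c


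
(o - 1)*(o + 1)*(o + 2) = o^3 + 2*o^2 - o - 2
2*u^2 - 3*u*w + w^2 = (-2*u + w)*(-u + w)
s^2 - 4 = (s - 2)*(s + 2)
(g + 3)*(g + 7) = g^2 + 10*g + 21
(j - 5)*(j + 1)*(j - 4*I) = j^3 - 4*j^2 - 4*I*j^2 - 5*j + 16*I*j + 20*I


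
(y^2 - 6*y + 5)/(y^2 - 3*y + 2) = (y - 5)/(y - 2)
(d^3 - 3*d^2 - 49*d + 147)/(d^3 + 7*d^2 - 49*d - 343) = (d - 3)/(d + 7)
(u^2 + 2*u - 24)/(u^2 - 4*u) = (u + 6)/u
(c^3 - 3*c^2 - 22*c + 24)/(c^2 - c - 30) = (c^2 + 3*c - 4)/(c + 5)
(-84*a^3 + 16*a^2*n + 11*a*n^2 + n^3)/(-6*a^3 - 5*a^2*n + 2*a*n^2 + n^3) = (42*a^2 + 13*a*n + n^2)/(3*a^2 + 4*a*n + n^2)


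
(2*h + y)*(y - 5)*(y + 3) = 2*h*y^2 - 4*h*y - 30*h + y^3 - 2*y^2 - 15*y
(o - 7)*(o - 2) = o^2 - 9*o + 14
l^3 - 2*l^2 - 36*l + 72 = (l - 6)*(l - 2)*(l + 6)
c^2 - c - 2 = (c - 2)*(c + 1)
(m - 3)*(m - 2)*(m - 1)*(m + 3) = m^4 - 3*m^3 - 7*m^2 + 27*m - 18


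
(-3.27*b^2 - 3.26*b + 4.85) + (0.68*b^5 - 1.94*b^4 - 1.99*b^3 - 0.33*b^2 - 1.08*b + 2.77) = 0.68*b^5 - 1.94*b^4 - 1.99*b^3 - 3.6*b^2 - 4.34*b + 7.62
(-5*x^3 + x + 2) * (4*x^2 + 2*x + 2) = -20*x^5 - 10*x^4 - 6*x^3 + 10*x^2 + 6*x + 4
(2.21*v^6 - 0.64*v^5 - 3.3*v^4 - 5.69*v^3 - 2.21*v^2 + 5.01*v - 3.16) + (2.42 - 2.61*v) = 2.21*v^6 - 0.64*v^5 - 3.3*v^4 - 5.69*v^3 - 2.21*v^2 + 2.4*v - 0.74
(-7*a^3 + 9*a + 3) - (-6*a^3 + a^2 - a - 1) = -a^3 - a^2 + 10*a + 4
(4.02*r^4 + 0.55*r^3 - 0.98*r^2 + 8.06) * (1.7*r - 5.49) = 6.834*r^5 - 21.1348*r^4 - 4.6855*r^3 + 5.3802*r^2 + 13.702*r - 44.2494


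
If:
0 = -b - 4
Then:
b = -4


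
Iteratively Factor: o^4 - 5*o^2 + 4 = (o + 1)*(o^3 - o^2 - 4*o + 4) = (o - 2)*(o + 1)*(o^2 + o - 2) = (o - 2)*(o - 1)*(o + 1)*(o + 2)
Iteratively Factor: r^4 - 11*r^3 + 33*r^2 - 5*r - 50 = (r + 1)*(r^3 - 12*r^2 + 45*r - 50) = (r - 2)*(r + 1)*(r^2 - 10*r + 25) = (r - 5)*(r - 2)*(r + 1)*(r - 5)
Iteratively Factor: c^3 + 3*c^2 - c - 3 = (c - 1)*(c^2 + 4*c + 3) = (c - 1)*(c + 1)*(c + 3)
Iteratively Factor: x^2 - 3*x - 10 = (x - 5)*(x + 2)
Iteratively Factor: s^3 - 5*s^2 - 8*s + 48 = (s - 4)*(s^2 - s - 12) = (s - 4)*(s + 3)*(s - 4)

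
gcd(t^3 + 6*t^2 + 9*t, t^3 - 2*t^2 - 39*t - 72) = t^2 + 6*t + 9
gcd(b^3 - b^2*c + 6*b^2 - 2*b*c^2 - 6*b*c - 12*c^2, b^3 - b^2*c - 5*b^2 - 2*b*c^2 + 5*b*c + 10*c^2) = b^2 - b*c - 2*c^2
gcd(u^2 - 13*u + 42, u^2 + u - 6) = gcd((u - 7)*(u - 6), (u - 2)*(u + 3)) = 1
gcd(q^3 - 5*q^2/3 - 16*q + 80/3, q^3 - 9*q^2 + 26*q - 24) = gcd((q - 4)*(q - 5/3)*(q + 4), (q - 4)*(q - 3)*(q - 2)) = q - 4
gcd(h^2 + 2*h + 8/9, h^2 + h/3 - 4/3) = h + 4/3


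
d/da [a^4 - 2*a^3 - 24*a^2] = 2*a*(2*a^2 - 3*a - 24)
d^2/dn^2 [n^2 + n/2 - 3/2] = 2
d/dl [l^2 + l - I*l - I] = 2*l + 1 - I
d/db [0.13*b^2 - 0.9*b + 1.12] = 0.26*b - 0.9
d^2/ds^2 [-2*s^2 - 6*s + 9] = -4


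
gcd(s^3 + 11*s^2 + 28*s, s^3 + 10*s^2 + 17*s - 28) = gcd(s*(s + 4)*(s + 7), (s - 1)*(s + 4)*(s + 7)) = s^2 + 11*s + 28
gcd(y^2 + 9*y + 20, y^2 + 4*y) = y + 4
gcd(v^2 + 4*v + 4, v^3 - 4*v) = v + 2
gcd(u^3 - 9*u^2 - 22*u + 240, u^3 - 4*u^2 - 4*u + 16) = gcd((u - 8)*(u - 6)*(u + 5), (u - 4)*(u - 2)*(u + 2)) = 1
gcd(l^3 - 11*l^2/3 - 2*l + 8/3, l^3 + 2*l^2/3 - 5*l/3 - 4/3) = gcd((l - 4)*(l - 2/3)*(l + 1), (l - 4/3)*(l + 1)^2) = l + 1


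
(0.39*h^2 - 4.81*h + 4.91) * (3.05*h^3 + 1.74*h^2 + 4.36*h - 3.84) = 1.1895*h^5 - 13.9919*h^4 + 8.3065*h^3 - 13.9258*h^2 + 39.878*h - 18.8544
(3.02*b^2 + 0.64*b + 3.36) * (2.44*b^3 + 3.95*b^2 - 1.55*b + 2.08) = 7.3688*b^5 + 13.4906*b^4 + 6.0454*b^3 + 18.5616*b^2 - 3.8768*b + 6.9888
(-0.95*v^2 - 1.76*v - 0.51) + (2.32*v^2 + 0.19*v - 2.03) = 1.37*v^2 - 1.57*v - 2.54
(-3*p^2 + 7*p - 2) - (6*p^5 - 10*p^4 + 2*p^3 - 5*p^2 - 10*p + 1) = -6*p^5 + 10*p^4 - 2*p^3 + 2*p^2 + 17*p - 3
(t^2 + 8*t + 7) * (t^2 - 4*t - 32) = t^4 + 4*t^3 - 57*t^2 - 284*t - 224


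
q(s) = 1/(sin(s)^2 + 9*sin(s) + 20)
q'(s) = (-2*sin(s)*cos(s) - 9*cos(s))/(sin(s)^2 + 9*sin(s) + 20)^2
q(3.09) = 0.05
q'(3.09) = 0.02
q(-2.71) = 0.06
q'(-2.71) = 0.03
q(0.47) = 0.04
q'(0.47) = -0.01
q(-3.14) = 0.05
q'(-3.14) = 0.02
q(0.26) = 0.04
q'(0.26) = -0.02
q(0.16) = 0.05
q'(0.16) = -0.02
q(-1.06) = 0.08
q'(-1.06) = -0.02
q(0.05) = 0.05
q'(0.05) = -0.02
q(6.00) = 0.06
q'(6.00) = -0.03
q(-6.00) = 0.04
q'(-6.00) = -0.02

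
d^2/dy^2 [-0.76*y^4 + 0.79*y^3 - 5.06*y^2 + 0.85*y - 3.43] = -9.12*y^2 + 4.74*y - 10.12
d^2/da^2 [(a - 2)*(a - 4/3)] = 2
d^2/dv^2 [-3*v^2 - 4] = -6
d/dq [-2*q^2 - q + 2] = -4*q - 1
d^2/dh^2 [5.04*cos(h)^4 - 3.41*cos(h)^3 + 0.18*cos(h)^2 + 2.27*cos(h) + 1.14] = -80.64*cos(h)^4 + 30.69*cos(h)^3 + 59.76*cos(h)^2 - 22.73*cos(h) + 0.359999999999999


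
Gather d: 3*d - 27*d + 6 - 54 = -24*d - 48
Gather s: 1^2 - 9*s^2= 1 - 9*s^2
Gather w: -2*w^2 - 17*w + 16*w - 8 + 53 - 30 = -2*w^2 - w + 15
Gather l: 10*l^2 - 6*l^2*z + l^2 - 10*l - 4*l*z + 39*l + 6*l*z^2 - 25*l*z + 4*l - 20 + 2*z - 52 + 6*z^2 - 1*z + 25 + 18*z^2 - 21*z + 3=l^2*(11 - 6*z) + l*(6*z^2 - 29*z + 33) + 24*z^2 - 20*z - 44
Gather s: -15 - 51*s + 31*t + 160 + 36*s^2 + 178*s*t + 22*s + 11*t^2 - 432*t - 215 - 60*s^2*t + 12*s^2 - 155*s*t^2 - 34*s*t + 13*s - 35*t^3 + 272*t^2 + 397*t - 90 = s^2*(48 - 60*t) + s*(-155*t^2 + 144*t - 16) - 35*t^3 + 283*t^2 - 4*t - 160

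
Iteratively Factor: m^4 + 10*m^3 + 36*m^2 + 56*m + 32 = (m + 2)*(m^3 + 8*m^2 + 20*m + 16) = (m + 2)*(m + 4)*(m^2 + 4*m + 4) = (m + 2)^2*(m + 4)*(m + 2)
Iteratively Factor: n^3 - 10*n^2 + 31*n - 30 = (n - 5)*(n^2 - 5*n + 6) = (n - 5)*(n - 3)*(n - 2)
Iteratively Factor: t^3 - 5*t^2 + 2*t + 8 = (t - 4)*(t^2 - t - 2) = (t - 4)*(t - 2)*(t + 1)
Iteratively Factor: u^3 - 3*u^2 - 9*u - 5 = (u + 1)*(u^2 - 4*u - 5) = (u + 1)^2*(u - 5)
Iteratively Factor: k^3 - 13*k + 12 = (k - 3)*(k^2 + 3*k - 4) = (k - 3)*(k - 1)*(k + 4)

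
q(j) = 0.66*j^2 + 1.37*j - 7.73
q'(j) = 1.32*j + 1.37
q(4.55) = 12.17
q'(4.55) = 7.38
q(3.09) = 2.81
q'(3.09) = 5.45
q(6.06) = 24.81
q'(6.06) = 9.37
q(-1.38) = -8.36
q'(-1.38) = -0.45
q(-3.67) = -3.87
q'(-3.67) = -3.47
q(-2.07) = -7.74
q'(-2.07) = -1.36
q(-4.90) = 1.40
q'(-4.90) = -5.10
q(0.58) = -6.71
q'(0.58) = 2.14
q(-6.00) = 7.81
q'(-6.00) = -6.55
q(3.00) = 2.32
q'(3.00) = 5.33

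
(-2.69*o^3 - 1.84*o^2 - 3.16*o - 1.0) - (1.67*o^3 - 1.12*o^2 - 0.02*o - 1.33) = -4.36*o^3 - 0.72*o^2 - 3.14*o + 0.33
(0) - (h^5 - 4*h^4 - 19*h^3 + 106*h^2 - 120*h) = -h^5 + 4*h^4 + 19*h^3 - 106*h^2 + 120*h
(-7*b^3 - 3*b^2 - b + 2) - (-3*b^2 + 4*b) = -7*b^3 - 5*b + 2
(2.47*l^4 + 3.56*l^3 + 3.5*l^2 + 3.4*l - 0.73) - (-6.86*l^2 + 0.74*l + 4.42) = 2.47*l^4 + 3.56*l^3 + 10.36*l^2 + 2.66*l - 5.15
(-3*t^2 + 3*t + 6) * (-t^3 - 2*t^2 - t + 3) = 3*t^5 + 3*t^4 - 9*t^3 - 24*t^2 + 3*t + 18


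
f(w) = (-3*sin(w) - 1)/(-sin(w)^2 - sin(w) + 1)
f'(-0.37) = -2.26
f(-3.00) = -0.51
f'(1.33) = -2.50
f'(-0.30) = -2.40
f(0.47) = -6.90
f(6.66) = -4.24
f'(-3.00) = 2.97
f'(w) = (2*sin(w)*cos(w) + cos(w))*(-3*sin(w) - 1)/(-sin(w)^2 - sin(w) + 1)^2 - 3*cos(w)/(-sin(w)^2 - sin(w) + 1) = (-2*sin(w) + 3*cos(w)^2 - 7)*cos(w)/(sin(w) - cos(w)^2)^2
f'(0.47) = -42.08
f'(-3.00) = 2.97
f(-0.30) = -0.09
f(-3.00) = -0.51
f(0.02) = -1.08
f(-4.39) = 4.53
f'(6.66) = -19.38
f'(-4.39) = 3.79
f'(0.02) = -4.21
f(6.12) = -0.45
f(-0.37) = 0.07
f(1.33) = 4.28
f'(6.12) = -2.87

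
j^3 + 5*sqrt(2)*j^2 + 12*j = j*(j + 2*sqrt(2))*(j + 3*sqrt(2))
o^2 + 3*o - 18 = (o - 3)*(o + 6)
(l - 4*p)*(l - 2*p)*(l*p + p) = l^3*p - 6*l^2*p^2 + l^2*p + 8*l*p^3 - 6*l*p^2 + 8*p^3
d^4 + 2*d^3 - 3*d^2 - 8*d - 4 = (d - 2)*(d + 1)^2*(d + 2)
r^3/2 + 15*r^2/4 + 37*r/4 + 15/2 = (r/2 + 1)*(r + 5/2)*(r + 3)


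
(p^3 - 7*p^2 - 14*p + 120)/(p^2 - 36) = (p^2 - p - 20)/(p + 6)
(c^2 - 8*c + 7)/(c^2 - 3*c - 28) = (c - 1)/(c + 4)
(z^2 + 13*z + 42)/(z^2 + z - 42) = (z + 6)/(z - 6)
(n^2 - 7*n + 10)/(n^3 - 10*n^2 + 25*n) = (n - 2)/(n*(n - 5))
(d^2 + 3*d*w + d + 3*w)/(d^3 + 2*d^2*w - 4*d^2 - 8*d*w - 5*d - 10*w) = (d + 3*w)/(d^2 + 2*d*w - 5*d - 10*w)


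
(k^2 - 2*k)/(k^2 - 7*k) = (k - 2)/(k - 7)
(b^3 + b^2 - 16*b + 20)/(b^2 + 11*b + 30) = (b^2 - 4*b + 4)/(b + 6)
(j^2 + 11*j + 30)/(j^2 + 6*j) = (j + 5)/j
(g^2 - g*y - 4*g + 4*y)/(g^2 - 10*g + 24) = (g - y)/(g - 6)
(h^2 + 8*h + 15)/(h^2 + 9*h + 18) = (h + 5)/(h + 6)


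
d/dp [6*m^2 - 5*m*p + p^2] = -5*m + 2*p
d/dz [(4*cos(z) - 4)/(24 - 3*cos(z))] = -28*sin(z)/(3*(cos(z) - 8)^2)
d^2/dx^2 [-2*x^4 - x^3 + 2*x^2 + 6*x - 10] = -24*x^2 - 6*x + 4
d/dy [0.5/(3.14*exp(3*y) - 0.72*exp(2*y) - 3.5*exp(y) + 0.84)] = (-4.71*exp(2*y) + 0.72*exp(y) + 1.75)*exp(y)/(3.14*exp(3*y) - 0.72*exp(2*y) - 3.5*exp(y) + 0.84)^2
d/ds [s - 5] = 1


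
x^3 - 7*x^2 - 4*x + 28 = (x - 7)*(x - 2)*(x + 2)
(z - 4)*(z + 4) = z^2 - 16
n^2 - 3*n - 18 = (n - 6)*(n + 3)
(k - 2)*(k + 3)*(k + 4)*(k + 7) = k^4 + 12*k^3 + 33*k^2 - 38*k - 168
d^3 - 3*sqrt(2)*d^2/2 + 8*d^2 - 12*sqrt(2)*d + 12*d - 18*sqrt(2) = (d + 2)*(d + 6)*(d - 3*sqrt(2)/2)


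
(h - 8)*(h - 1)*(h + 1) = h^3 - 8*h^2 - h + 8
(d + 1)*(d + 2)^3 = d^4 + 7*d^3 + 18*d^2 + 20*d + 8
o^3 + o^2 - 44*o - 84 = (o - 7)*(o + 2)*(o + 6)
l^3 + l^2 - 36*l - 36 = (l - 6)*(l + 1)*(l + 6)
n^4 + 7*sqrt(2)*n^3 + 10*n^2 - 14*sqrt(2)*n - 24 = (n - sqrt(2))*(n + sqrt(2))^2*(n + 6*sqrt(2))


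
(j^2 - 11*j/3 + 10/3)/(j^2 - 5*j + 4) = (3*j^2 - 11*j + 10)/(3*(j^2 - 5*j + 4))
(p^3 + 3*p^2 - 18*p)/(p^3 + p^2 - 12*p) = (p + 6)/(p + 4)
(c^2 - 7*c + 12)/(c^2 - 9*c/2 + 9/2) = 2*(c - 4)/(2*c - 3)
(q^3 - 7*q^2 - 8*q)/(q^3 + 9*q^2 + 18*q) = (q^2 - 7*q - 8)/(q^2 + 9*q + 18)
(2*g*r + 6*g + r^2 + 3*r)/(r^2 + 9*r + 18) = (2*g + r)/(r + 6)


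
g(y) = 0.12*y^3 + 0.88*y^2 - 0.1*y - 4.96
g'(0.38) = 0.62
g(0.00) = -4.96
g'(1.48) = 3.29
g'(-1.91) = -2.15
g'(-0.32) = -0.63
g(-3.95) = 1.77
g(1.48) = -2.79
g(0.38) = -4.86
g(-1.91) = -2.39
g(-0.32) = -4.84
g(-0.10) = -4.94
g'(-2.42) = -2.25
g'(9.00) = 44.90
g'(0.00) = -0.10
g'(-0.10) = -0.27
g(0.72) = -4.53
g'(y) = 0.36*y^2 + 1.76*y - 0.1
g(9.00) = 152.90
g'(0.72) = 1.35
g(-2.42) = -1.27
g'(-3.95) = -1.44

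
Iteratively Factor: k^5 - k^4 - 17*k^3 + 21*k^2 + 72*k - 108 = (k + 3)*(k^4 - 4*k^3 - 5*k^2 + 36*k - 36) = (k - 3)*(k + 3)*(k^3 - k^2 - 8*k + 12) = (k - 3)*(k - 2)*(k + 3)*(k^2 + k - 6) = (k - 3)*(k - 2)^2*(k + 3)*(k + 3)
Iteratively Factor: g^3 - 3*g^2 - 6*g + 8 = (g - 1)*(g^2 - 2*g - 8) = (g - 1)*(g + 2)*(g - 4)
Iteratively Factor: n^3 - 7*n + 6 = (n - 1)*(n^2 + n - 6) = (n - 1)*(n + 3)*(n - 2)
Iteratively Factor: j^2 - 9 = (j + 3)*(j - 3)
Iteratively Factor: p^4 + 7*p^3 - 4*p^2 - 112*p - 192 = (p + 3)*(p^3 + 4*p^2 - 16*p - 64) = (p - 4)*(p + 3)*(p^2 + 8*p + 16) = (p - 4)*(p + 3)*(p + 4)*(p + 4)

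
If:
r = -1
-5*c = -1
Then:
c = 1/5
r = -1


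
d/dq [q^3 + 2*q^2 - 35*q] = 3*q^2 + 4*q - 35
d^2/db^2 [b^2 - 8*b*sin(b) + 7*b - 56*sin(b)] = 8*b*sin(b) + 56*sin(b) - 16*cos(b) + 2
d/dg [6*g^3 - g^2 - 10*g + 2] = 18*g^2 - 2*g - 10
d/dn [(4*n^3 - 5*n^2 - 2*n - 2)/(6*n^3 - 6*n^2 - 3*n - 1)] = (6*n^4 + 27*n^2 - 14*n - 4)/(36*n^6 - 72*n^5 + 24*n^3 + 21*n^2 + 6*n + 1)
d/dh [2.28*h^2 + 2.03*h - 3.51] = 4.56*h + 2.03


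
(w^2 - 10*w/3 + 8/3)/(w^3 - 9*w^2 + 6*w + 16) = (w - 4/3)/(w^2 - 7*w - 8)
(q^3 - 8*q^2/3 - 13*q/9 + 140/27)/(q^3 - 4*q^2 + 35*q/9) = (q + 4/3)/q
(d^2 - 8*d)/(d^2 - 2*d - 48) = d/(d + 6)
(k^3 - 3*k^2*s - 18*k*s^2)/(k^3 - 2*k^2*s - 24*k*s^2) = (k + 3*s)/(k + 4*s)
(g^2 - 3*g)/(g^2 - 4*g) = (g - 3)/(g - 4)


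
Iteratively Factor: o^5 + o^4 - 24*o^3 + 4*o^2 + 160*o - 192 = (o - 3)*(o^4 + 4*o^3 - 12*o^2 - 32*o + 64) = (o - 3)*(o + 4)*(o^3 - 12*o + 16) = (o - 3)*(o - 2)*(o + 4)*(o^2 + 2*o - 8) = (o - 3)*(o - 2)*(o + 4)^2*(o - 2)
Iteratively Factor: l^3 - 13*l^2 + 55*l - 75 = (l - 5)*(l^2 - 8*l + 15) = (l - 5)*(l - 3)*(l - 5)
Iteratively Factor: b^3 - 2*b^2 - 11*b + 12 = (b + 3)*(b^2 - 5*b + 4) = (b - 4)*(b + 3)*(b - 1)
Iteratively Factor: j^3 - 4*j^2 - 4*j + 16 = (j + 2)*(j^2 - 6*j + 8) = (j - 2)*(j + 2)*(j - 4)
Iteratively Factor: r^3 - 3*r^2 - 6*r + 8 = (r - 4)*(r^2 + r - 2) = (r - 4)*(r - 1)*(r + 2)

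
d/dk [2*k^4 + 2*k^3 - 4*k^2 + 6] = 2*k*(4*k^2 + 3*k - 4)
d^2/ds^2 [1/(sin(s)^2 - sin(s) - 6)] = (4*sin(s)^4 - 3*sin(s)^3 + 19*sin(s)^2 - 14)/(sin(s) + cos(s)^2 + 5)^3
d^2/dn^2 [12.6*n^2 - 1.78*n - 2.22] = 25.2000000000000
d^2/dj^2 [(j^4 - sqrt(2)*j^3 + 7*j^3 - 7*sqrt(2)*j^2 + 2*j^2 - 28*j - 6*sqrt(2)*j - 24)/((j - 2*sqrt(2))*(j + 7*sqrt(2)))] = 2*(j^6 + 15*sqrt(2)*j^5 + 66*j^4 - 1214*sqrt(2)*j^3 + 588*j^3 - 3528*sqrt(2)*j^2 + 5640*j^2 - 3216*sqrt(2)*j + 14112*j - 9408*sqrt(2) - 1984)/(j^6 + 15*sqrt(2)*j^5 + 66*j^4 - 590*sqrt(2)*j^3 - 1848*j^2 + 11760*sqrt(2)*j - 21952)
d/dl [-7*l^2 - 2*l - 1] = -14*l - 2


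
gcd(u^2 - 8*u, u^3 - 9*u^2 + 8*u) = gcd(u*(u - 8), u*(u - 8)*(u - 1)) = u^2 - 8*u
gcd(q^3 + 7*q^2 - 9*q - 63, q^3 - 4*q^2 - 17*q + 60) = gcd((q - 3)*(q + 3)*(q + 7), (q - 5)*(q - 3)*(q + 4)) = q - 3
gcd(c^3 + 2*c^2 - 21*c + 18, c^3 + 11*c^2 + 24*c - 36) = c^2 + 5*c - 6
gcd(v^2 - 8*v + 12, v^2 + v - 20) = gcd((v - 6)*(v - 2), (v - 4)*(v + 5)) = 1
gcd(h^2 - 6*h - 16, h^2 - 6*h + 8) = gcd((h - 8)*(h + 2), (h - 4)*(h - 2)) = 1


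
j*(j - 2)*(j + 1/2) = j^3 - 3*j^2/2 - j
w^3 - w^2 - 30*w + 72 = (w - 4)*(w - 3)*(w + 6)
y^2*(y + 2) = y^3 + 2*y^2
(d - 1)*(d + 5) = d^2 + 4*d - 5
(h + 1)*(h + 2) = h^2 + 3*h + 2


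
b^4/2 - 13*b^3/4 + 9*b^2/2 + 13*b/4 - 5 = (b/2 + 1/2)*(b - 4)*(b - 5/2)*(b - 1)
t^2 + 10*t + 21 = (t + 3)*(t + 7)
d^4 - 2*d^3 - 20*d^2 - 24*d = d*(d - 6)*(d + 2)^2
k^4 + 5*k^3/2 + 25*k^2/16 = k^2*(k + 5/4)^2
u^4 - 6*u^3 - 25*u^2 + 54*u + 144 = (u - 8)*(u - 3)*(u + 2)*(u + 3)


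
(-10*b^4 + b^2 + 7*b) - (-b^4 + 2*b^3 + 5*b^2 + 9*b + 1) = -9*b^4 - 2*b^3 - 4*b^2 - 2*b - 1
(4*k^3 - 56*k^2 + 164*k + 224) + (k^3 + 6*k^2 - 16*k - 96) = 5*k^3 - 50*k^2 + 148*k + 128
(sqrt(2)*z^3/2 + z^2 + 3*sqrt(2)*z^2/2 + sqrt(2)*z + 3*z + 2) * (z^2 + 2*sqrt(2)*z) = sqrt(2)*z^5/2 + 3*sqrt(2)*z^4/2 + 3*z^4 + 3*sqrt(2)*z^3 + 9*z^3 + 6*z^2 + 6*sqrt(2)*z^2 + 4*sqrt(2)*z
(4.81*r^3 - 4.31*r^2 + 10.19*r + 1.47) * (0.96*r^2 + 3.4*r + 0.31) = 4.6176*r^5 + 12.2164*r^4 - 3.3805*r^3 + 34.7211*r^2 + 8.1569*r + 0.4557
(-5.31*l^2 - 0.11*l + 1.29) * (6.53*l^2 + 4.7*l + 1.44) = -34.6743*l^4 - 25.6753*l^3 + 0.260300000000001*l^2 + 5.9046*l + 1.8576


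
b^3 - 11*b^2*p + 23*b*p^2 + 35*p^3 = (b - 7*p)*(b - 5*p)*(b + p)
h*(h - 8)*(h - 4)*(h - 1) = h^4 - 13*h^3 + 44*h^2 - 32*h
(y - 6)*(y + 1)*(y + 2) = y^3 - 3*y^2 - 16*y - 12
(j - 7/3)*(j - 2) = j^2 - 13*j/3 + 14/3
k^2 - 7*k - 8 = (k - 8)*(k + 1)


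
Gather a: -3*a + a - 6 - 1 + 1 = -2*a - 6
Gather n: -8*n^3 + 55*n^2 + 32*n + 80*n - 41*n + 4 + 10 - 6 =-8*n^3 + 55*n^2 + 71*n + 8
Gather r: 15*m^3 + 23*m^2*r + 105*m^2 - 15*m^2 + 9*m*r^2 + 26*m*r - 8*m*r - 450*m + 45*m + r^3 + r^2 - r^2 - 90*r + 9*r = 15*m^3 + 90*m^2 + 9*m*r^2 - 405*m + r^3 + r*(23*m^2 + 18*m - 81)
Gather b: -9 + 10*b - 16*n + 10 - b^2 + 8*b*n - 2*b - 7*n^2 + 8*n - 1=-b^2 + b*(8*n + 8) - 7*n^2 - 8*n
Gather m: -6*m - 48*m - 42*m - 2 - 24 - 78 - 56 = -96*m - 160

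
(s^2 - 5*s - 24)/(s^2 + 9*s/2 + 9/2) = 2*(s - 8)/(2*s + 3)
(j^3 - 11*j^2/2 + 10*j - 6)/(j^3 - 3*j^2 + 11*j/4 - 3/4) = 2*(j^2 - 4*j + 4)/(2*j^2 - 3*j + 1)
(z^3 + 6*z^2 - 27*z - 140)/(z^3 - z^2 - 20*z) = (z + 7)/z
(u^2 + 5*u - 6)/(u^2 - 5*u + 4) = (u + 6)/(u - 4)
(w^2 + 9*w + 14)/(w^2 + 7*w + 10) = (w + 7)/(w + 5)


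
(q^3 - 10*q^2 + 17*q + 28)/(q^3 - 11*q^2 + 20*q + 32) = (q - 7)/(q - 8)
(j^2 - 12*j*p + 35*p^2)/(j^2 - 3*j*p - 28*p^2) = (j - 5*p)/(j + 4*p)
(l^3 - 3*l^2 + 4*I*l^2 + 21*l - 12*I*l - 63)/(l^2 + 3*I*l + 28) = (l^2 - 3*l*(1 + I) + 9*I)/(l - 4*I)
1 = 1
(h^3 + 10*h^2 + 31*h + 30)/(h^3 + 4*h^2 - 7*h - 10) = (h^2 + 5*h + 6)/(h^2 - h - 2)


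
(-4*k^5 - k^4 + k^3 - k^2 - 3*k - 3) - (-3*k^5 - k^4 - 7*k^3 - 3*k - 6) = -k^5 + 8*k^3 - k^2 + 3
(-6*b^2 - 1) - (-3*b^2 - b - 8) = -3*b^2 + b + 7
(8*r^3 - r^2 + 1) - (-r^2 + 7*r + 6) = 8*r^3 - 7*r - 5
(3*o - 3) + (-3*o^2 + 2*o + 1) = -3*o^2 + 5*o - 2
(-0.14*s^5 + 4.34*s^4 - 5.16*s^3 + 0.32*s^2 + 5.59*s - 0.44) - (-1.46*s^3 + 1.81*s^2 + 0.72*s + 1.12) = -0.14*s^5 + 4.34*s^4 - 3.7*s^3 - 1.49*s^2 + 4.87*s - 1.56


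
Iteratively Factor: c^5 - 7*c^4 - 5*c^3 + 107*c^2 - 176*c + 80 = (c - 1)*(c^4 - 6*c^3 - 11*c^2 + 96*c - 80) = (c - 5)*(c - 1)*(c^3 - c^2 - 16*c + 16) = (c - 5)*(c - 4)*(c - 1)*(c^2 + 3*c - 4) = (c - 5)*(c - 4)*(c - 1)*(c + 4)*(c - 1)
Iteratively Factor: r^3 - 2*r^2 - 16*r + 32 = (r - 4)*(r^2 + 2*r - 8) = (r - 4)*(r - 2)*(r + 4)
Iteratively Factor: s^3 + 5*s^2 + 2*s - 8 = (s + 4)*(s^2 + s - 2) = (s + 2)*(s + 4)*(s - 1)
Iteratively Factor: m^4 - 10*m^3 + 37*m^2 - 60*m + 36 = (m - 2)*(m^3 - 8*m^2 + 21*m - 18) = (m - 3)*(m - 2)*(m^2 - 5*m + 6) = (m - 3)*(m - 2)^2*(m - 3)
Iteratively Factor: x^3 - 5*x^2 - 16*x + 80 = (x - 5)*(x^2 - 16) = (x - 5)*(x + 4)*(x - 4)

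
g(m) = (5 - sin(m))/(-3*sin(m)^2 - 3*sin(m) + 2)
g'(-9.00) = -0.02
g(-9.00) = 1.98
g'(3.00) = -7.39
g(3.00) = 3.20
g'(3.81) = 0.72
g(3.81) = 2.08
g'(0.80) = 7.99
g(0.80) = -2.53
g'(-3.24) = -5.64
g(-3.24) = 2.92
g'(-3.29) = -7.73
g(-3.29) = 3.25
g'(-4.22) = -1.98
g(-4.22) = -1.39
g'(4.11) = 1.31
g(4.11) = 2.39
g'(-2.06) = 1.39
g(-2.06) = 2.55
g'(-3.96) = -7.11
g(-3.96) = -2.39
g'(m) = (5 - sin(m))*(6*sin(m)*cos(m) + 3*cos(m))/(-3*sin(m)^2 - 3*sin(m) + 2)^2 - cos(m)/(-3*sin(m)^2 - 3*sin(m) + 2) = (-3*sin(m)^2 + 30*sin(m) + 13)*cos(m)/(3*sin(m)^2 + 3*sin(m) - 2)^2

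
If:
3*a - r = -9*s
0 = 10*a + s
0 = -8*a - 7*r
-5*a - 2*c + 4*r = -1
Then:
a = 0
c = 1/2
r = 0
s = 0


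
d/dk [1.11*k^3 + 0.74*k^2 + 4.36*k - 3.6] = 3.33*k^2 + 1.48*k + 4.36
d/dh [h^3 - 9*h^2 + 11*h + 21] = 3*h^2 - 18*h + 11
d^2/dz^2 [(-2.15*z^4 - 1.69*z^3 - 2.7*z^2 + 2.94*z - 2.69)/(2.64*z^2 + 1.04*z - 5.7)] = (-29.96928*z^6 - 35.41824*z^5 + 180.16656*z^4 + 205.21264*z^3 - 1134.399024*z^2 - 108.315864*z - 227.366608)/(18.399744*z^6 + 21.745152*z^5 - 110.613888*z^4 - 92.774656*z^3 + 238.82544*z^2 + 101.3688*z - 185.193)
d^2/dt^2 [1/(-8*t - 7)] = -128/(8*t + 7)^3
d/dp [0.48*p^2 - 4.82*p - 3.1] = 0.96*p - 4.82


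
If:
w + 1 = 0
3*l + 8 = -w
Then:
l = -7/3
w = -1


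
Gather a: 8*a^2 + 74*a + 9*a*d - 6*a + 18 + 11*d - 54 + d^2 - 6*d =8*a^2 + a*(9*d + 68) + d^2 + 5*d - 36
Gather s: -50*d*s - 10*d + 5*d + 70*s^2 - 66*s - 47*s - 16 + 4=-5*d + 70*s^2 + s*(-50*d - 113) - 12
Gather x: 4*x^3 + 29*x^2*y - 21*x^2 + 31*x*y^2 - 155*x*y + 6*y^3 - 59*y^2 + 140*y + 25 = 4*x^3 + x^2*(29*y - 21) + x*(31*y^2 - 155*y) + 6*y^3 - 59*y^2 + 140*y + 25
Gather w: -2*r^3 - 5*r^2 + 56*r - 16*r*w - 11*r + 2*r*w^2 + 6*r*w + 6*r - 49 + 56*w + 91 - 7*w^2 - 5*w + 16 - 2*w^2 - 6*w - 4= -2*r^3 - 5*r^2 + 51*r + w^2*(2*r - 9) + w*(45 - 10*r) + 54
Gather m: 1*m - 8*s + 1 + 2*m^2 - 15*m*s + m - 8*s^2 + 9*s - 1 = 2*m^2 + m*(2 - 15*s) - 8*s^2 + s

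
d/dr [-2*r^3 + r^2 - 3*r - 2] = -6*r^2 + 2*r - 3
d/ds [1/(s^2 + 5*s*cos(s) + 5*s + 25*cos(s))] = (5*s*sin(s) - 2*s + 25*sin(s) - 5*cos(s) - 5)/((s + 5)^2*(s + 5*cos(s))^2)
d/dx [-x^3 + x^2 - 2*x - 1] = -3*x^2 + 2*x - 2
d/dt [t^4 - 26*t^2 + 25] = 4*t*(t^2 - 13)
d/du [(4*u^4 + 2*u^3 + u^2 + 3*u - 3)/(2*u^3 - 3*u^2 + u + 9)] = 2*(4*u^6 - 12*u^5 + 2*u^4 + 68*u^3 + 41*u^2 + 15)/(4*u^6 - 12*u^5 + 13*u^4 + 30*u^3 - 53*u^2 + 18*u + 81)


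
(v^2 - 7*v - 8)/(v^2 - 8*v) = (v + 1)/v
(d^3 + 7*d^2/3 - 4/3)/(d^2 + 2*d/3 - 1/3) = (3*d^2 + 4*d - 4)/(3*d - 1)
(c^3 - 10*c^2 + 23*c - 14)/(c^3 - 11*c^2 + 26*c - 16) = (c - 7)/(c - 8)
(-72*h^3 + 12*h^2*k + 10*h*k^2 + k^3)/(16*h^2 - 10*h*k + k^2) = (-36*h^2 - 12*h*k - k^2)/(8*h - k)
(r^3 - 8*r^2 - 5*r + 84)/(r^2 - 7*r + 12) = (r^2 - 4*r - 21)/(r - 3)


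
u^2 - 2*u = u*(u - 2)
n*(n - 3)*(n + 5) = n^3 + 2*n^2 - 15*n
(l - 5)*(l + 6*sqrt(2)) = l^2 - 5*l + 6*sqrt(2)*l - 30*sqrt(2)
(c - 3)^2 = c^2 - 6*c + 9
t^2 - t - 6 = (t - 3)*(t + 2)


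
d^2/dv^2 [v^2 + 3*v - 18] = 2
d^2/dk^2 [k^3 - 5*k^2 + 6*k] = 6*k - 10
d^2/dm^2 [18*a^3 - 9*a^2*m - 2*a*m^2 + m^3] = -4*a + 6*m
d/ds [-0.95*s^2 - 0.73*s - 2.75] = -1.9*s - 0.73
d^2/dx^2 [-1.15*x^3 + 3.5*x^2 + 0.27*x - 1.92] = 7.0 - 6.9*x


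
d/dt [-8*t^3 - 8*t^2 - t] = -24*t^2 - 16*t - 1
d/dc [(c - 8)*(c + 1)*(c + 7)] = 3*c^2 - 57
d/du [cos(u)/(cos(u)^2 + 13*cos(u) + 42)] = (cos(u)^2 - 42)*sin(u)/((cos(u) + 6)^2*(cos(u) + 7)^2)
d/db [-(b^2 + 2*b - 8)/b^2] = 2*(b - 8)/b^3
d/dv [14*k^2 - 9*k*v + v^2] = -9*k + 2*v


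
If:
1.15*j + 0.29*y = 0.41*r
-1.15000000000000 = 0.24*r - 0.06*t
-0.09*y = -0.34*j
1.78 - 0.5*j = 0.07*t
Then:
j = 0.22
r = 1.18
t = 23.89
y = 0.81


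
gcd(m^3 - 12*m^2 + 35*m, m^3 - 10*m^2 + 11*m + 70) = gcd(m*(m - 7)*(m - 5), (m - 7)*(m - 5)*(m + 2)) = m^2 - 12*m + 35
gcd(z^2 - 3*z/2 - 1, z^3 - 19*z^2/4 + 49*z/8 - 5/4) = z - 2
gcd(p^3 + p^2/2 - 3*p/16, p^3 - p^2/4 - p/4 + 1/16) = p - 1/4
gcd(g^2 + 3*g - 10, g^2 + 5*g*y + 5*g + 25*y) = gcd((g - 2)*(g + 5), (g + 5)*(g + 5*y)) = g + 5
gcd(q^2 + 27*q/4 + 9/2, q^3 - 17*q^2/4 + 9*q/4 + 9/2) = q + 3/4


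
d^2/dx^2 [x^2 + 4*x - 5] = 2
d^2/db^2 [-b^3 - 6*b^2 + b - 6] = -6*b - 12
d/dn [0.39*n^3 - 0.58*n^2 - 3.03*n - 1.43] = 1.17*n^2 - 1.16*n - 3.03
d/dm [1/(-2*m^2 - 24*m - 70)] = (m + 6)/(m^2 + 12*m + 35)^2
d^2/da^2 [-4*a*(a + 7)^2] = -24*a - 112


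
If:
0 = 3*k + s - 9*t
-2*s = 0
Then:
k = 3*t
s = 0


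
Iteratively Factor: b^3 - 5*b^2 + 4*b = (b - 4)*(b^2 - b) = (b - 4)*(b - 1)*(b)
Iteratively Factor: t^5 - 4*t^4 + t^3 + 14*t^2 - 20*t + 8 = (t - 1)*(t^4 - 3*t^3 - 2*t^2 + 12*t - 8) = (t - 2)*(t - 1)*(t^3 - t^2 - 4*t + 4) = (t - 2)^2*(t - 1)*(t^2 + t - 2) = (t - 2)^2*(t - 1)^2*(t + 2)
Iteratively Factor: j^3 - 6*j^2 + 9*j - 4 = (j - 1)*(j^2 - 5*j + 4) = (j - 4)*(j - 1)*(j - 1)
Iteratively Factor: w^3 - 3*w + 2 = (w - 1)*(w^2 + w - 2) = (w - 1)*(w + 2)*(w - 1)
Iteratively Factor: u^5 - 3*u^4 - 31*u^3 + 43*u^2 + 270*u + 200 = (u + 2)*(u^4 - 5*u^3 - 21*u^2 + 85*u + 100) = (u + 1)*(u + 2)*(u^3 - 6*u^2 - 15*u + 100) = (u - 5)*(u + 1)*(u + 2)*(u^2 - u - 20) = (u - 5)^2*(u + 1)*(u + 2)*(u + 4)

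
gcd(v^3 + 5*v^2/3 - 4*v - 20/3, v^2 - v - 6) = v + 2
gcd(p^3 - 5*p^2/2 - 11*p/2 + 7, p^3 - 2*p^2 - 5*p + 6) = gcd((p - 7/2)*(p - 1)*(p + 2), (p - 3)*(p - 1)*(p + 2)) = p^2 + p - 2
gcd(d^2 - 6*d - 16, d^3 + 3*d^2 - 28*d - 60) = d + 2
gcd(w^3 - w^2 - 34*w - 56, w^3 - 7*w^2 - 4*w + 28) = w^2 - 5*w - 14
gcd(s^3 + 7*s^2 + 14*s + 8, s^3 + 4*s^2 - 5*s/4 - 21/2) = s + 2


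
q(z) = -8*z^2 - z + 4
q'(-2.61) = 40.76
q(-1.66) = -16.38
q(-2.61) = -47.89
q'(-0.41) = 5.56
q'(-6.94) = 110.04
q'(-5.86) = 92.76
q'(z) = -16*z - 1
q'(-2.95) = 46.20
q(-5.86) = -264.86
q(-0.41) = 3.07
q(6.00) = -290.00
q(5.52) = -245.28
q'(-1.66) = 25.56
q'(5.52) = -89.32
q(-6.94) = -374.37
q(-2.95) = -62.67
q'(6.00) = -97.00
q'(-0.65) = 9.40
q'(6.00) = -97.00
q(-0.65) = 1.27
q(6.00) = -290.00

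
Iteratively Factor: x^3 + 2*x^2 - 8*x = (x)*(x^2 + 2*x - 8) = x*(x - 2)*(x + 4)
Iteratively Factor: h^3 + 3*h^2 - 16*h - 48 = (h - 4)*(h^2 + 7*h + 12) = (h - 4)*(h + 4)*(h + 3)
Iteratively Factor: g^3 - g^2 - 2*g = (g - 2)*(g^2 + g) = g*(g - 2)*(g + 1)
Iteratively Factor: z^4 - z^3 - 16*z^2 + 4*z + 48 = (z - 2)*(z^3 + z^2 - 14*z - 24) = (z - 4)*(z - 2)*(z^2 + 5*z + 6) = (z - 4)*(z - 2)*(z + 3)*(z + 2)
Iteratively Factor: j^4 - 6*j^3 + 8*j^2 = (j - 4)*(j^3 - 2*j^2) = (j - 4)*(j - 2)*(j^2) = j*(j - 4)*(j - 2)*(j)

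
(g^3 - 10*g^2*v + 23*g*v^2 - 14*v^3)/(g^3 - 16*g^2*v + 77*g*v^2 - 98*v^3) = (-g + v)/(-g + 7*v)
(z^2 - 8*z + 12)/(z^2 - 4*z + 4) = (z - 6)/(z - 2)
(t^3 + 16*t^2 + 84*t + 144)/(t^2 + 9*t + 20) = (t^2 + 12*t + 36)/(t + 5)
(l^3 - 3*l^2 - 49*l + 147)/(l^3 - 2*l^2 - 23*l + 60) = (l^2 - 49)/(l^2 + l - 20)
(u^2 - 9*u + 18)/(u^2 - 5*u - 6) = (u - 3)/(u + 1)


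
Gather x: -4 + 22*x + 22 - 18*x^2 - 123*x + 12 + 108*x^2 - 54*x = 90*x^2 - 155*x + 30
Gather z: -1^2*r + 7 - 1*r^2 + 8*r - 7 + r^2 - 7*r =0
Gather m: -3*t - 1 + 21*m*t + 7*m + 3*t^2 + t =m*(21*t + 7) + 3*t^2 - 2*t - 1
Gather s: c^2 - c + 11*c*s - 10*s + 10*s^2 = c^2 - c + 10*s^2 + s*(11*c - 10)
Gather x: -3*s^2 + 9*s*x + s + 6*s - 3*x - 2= -3*s^2 + 7*s + x*(9*s - 3) - 2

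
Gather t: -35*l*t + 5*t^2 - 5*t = 5*t^2 + t*(-35*l - 5)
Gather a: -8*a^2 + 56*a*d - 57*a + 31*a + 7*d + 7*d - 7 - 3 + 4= -8*a^2 + a*(56*d - 26) + 14*d - 6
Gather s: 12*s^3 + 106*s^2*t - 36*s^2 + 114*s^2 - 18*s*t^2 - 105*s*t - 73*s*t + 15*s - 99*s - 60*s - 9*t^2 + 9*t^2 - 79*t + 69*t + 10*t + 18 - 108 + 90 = 12*s^3 + s^2*(106*t + 78) + s*(-18*t^2 - 178*t - 144)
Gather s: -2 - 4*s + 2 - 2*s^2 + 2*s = -2*s^2 - 2*s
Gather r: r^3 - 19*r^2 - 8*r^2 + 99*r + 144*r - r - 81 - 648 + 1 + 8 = r^3 - 27*r^2 + 242*r - 720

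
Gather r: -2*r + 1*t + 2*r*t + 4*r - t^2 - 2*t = r*(2*t + 2) - t^2 - t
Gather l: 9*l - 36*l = -27*l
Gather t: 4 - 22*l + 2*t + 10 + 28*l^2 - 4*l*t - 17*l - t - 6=28*l^2 - 39*l + t*(1 - 4*l) + 8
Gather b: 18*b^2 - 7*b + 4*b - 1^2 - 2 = 18*b^2 - 3*b - 3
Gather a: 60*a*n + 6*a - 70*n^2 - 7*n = a*(60*n + 6) - 70*n^2 - 7*n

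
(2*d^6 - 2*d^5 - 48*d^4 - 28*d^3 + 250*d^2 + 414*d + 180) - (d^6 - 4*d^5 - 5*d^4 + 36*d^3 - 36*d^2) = d^6 + 2*d^5 - 43*d^4 - 64*d^3 + 286*d^2 + 414*d + 180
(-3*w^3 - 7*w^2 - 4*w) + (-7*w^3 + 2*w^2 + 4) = -10*w^3 - 5*w^2 - 4*w + 4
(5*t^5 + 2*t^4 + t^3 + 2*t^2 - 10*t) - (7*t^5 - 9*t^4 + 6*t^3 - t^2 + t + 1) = -2*t^5 + 11*t^4 - 5*t^3 + 3*t^2 - 11*t - 1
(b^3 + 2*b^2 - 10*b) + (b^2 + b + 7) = b^3 + 3*b^2 - 9*b + 7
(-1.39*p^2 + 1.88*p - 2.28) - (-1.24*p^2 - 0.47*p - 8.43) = -0.15*p^2 + 2.35*p + 6.15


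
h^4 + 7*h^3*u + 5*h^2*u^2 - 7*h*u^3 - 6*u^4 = (h - u)*(h + u)^2*(h + 6*u)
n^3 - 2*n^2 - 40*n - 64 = (n - 8)*(n + 2)*(n + 4)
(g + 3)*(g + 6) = g^2 + 9*g + 18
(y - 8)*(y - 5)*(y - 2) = y^3 - 15*y^2 + 66*y - 80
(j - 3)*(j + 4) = j^2 + j - 12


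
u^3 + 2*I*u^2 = u^2*(u + 2*I)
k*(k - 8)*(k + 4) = k^3 - 4*k^2 - 32*k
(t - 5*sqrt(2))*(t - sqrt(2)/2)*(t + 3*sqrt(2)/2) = t^3 - 4*sqrt(2)*t^2 - 23*t/2 + 15*sqrt(2)/2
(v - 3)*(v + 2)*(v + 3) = v^3 + 2*v^2 - 9*v - 18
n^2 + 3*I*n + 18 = (n - 3*I)*(n + 6*I)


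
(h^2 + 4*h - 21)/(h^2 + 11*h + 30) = (h^2 + 4*h - 21)/(h^2 + 11*h + 30)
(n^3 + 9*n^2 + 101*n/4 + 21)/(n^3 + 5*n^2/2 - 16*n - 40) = (4*n^2 + 20*n + 21)/(2*(2*n^2 - 3*n - 20))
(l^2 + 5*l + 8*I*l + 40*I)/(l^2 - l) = (l^2 + l*(5 + 8*I) + 40*I)/(l*(l - 1))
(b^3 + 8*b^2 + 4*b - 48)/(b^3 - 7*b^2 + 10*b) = (b^2 + 10*b + 24)/(b*(b - 5))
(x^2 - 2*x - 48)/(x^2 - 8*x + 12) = (x^2 - 2*x - 48)/(x^2 - 8*x + 12)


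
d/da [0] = 0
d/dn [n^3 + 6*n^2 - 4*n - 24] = 3*n^2 + 12*n - 4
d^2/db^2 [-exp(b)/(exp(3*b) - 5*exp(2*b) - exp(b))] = (-4*exp(3*b) + 15*exp(2*b) - 29*exp(b) + 5)*exp(b)/(exp(6*b) - 15*exp(5*b) + 72*exp(4*b) - 95*exp(3*b) - 72*exp(2*b) - 15*exp(b) - 1)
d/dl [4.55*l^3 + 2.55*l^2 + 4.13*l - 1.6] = 13.65*l^2 + 5.1*l + 4.13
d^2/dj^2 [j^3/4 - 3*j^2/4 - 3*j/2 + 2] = 3*j/2 - 3/2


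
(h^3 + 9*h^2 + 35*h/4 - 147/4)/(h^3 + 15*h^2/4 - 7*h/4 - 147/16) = 4*(h + 7)/(4*h + 7)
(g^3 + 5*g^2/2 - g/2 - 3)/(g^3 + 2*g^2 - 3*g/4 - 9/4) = 2*(g + 2)/(2*g + 3)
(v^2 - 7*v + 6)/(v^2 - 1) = (v - 6)/(v + 1)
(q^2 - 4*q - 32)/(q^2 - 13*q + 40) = (q + 4)/(q - 5)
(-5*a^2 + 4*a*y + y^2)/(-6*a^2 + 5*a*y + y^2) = (5*a + y)/(6*a + y)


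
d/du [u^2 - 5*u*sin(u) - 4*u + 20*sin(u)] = -5*u*cos(u) + 2*u - 5*sin(u) + 20*cos(u) - 4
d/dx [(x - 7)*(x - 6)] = 2*x - 13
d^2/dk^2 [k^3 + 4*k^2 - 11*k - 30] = 6*k + 8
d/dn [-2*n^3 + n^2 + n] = -6*n^2 + 2*n + 1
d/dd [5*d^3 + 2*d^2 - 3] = d*(15*d + 4)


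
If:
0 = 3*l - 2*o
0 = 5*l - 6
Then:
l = 6/5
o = 9/5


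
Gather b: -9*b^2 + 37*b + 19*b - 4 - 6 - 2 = -9*b^2 + 56*b - 12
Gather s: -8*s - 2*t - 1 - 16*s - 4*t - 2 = -24*s - 6*t - 3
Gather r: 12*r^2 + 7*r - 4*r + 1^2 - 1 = 12*r^2 + 3*r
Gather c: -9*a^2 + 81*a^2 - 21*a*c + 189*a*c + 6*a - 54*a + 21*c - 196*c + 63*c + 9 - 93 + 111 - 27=72*a^2 - 48*a + c*(168*a - 112)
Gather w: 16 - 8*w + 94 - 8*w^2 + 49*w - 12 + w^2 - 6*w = -7*w^2 + 35*w + 98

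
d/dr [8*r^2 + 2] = 16*r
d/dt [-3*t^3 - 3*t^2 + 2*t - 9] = -9*t^2 - 6*t + 2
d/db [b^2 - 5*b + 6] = 2*b - 5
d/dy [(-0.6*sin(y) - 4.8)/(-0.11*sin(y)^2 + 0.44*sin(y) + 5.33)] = (-1.056*sin(y) + 0.033*cos(2*y) - 1.119)*cos(y)/(-0.11*sin(y)^2 + 0.44*sin(y) + 5.33)^2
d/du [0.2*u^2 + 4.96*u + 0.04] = 0.4*u + 4.96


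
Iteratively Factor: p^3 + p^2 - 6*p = (p + 3)*(p^2 - 2*p) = (p - 2)*(p + 3)*(p)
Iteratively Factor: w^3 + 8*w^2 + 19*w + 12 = (w + 4)*(w^2 + 4*w + 3) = (w + 3)*(w + 4)*(w + 1)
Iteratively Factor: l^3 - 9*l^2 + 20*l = (l - 5)*(l^2 - 4*l) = l*(l - 5)*(l - 4)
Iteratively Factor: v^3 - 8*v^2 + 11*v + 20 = (v + 1)*(v^2 - 9*v + 20) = (v - 5)*(v + 1)*(v - 4)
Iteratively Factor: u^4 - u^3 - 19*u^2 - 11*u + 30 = (u + 3)*(u^3 - 4*u^2 - 7*u + 10) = (u - 1)*(u + 3)*(u^2 - 3*u - 10) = (u - 1)*(u + 2)*(u + 3)*(u - 5)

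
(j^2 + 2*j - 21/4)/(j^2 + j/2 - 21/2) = (j - 3/2)/(j - 3)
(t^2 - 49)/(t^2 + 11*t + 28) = (t - 7)/(t + 4)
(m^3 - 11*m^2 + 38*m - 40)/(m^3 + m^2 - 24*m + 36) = (m^2 - 9*m + 20)/(m^2 + 3*m - 18)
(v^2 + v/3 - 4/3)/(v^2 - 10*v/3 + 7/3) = (3*v + 4)/(3*v - 7)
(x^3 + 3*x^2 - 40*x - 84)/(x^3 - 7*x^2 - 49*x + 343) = (x^2 - 4*x - 12)/(x^2 - 14*x + 49)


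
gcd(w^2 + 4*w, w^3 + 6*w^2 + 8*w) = w^2 + 4*w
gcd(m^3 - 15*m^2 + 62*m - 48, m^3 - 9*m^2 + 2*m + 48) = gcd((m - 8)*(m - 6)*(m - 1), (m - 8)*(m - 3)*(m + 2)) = m - 8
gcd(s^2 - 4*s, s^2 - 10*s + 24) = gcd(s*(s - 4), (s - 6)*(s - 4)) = s - 4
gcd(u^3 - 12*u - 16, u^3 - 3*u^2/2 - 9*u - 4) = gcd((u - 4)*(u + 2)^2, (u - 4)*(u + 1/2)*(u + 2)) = u^2 - 2*u - 8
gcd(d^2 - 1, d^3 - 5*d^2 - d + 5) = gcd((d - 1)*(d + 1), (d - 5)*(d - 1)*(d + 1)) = d^2 - 1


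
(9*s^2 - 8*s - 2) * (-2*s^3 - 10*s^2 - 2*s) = -18*s^5 - 74*s^4 + 66*s^3 + 36*s^2 + 4*s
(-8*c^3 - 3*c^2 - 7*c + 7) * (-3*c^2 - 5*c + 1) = 24*c^5 + 49*c^4 + 28*c^3 + 11*c^2 - 42*c + 7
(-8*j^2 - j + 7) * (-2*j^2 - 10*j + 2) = 16*j^4 + 82*j^3 - 20*j^2 - 72*j + 14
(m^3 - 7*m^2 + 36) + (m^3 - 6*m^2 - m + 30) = 2*m^3 - 13*m^2 - m + 66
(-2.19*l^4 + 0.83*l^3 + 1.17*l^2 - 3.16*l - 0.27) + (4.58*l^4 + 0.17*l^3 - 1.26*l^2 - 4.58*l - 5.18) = 2.39*l^4 + 1.0*l^3 - 0.0900000000000001*l^2 - 7.74*l - 5.45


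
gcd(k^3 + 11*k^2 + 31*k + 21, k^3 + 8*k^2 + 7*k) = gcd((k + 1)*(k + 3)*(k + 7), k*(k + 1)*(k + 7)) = k^2 + 8*k + 7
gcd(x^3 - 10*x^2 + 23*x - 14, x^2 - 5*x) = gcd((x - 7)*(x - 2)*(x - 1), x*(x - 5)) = 1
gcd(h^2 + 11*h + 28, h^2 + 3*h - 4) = h + 4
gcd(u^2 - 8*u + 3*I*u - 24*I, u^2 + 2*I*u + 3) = u + 3*I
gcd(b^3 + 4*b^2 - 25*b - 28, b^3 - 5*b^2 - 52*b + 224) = b^2 + 3*b - 28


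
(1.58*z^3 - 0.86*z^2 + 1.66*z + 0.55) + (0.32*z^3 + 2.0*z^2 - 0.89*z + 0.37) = 1.9*z^3 + 1.14*z^2 + 0.77*z + 0.92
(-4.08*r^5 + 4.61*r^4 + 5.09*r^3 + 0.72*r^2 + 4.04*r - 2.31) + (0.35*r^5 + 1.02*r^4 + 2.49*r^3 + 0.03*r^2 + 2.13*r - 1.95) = -3.73*r^5 + 5.63*r^4 + 7.58*r^3 + 0.75*r^2 + 6.17*r - 4.26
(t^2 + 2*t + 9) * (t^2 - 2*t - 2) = t^4 + 3*t^2 - 22*t - 18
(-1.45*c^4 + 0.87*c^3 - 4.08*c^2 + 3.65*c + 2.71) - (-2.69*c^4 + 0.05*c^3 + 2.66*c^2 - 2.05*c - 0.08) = 1.24*c^4 + 0.82*c^3 - 6.74*c^2 + 5.7*c + 2.79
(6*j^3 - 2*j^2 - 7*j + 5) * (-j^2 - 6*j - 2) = -6*j^5 - 34*j^4 + 7*j^3 + 41*j^2 - 16*j - 10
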